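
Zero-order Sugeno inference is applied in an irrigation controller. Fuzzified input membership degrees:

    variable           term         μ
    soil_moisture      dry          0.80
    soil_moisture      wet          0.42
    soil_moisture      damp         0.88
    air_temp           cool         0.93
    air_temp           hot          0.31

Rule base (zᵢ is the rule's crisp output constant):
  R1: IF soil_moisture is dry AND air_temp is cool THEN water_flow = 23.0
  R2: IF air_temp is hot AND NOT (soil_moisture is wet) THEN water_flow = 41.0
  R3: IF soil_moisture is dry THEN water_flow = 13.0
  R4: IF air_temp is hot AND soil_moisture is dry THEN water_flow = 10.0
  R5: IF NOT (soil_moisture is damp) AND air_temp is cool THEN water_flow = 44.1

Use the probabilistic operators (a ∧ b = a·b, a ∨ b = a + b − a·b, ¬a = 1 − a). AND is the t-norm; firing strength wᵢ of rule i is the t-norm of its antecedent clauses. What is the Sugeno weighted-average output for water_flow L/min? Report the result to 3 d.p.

20.296

R1 (z=23.0): dry=0.80, cool=0.93; AND[a·b] → w = 0.7440
R2 (z=41.0): hot=0.31, ¬wet=1−0.42=0.58; AND[a·b] → w = 0.1798
R3 (z=13.0): dry=0.80 → w = 0.8000
R4 (z=10.0): hot=0.31, dry=0.80; AND[a·b] → w = 0.2480
R5 (z=44.1): ¬damp=1−0.88=0.12, cool=0.93; AND[a·b] → w = 0.1116
Weighted average = (0.7440·23.0 + 0.1798·41.0 + 0.8000·13.0 + 0.2480·10.0 + 0.1116·44.1) / (0.7440 + 0.1798 + 0.8000 + 0.2480 + 0.1116)
  = 42.2854 / 2.0834 = 20.296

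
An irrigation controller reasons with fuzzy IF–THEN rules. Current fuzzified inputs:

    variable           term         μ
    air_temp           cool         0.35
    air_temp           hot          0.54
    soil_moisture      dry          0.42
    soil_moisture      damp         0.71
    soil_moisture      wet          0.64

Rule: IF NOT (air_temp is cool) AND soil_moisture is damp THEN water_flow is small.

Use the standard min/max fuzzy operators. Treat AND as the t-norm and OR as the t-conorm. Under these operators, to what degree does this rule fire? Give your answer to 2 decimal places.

0.65

firing strength: ¬cool=1−0.35=0.65, damp=0.71; AND[min(a, b)] → w = 0.65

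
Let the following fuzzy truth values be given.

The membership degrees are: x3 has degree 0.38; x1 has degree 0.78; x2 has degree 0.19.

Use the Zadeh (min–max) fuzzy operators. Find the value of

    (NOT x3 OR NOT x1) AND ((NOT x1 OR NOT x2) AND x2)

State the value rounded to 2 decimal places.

0.19

NOT x3 = 1 − 0.38 = 0.62
NOT x1 = 1 − 0.78 = 0.22
NOT x3 OR NOT x1 = max(a, b) on (0.62, 0.22) = 0.62
NOT x1 = 1 − 0.78 = 0.22
NOT x2 = 1 − 0.19 = 0.81
NOT x1 OR NOT x2 = max(a, b) on (0.22, 0.81) = 0.81
(NOT x1 OR NOT x2) AND x2 = min(a, b) on (0.81, 0.19) = 0.19
(NOT x3 OR NOT x1) AND ((NOT x1 OR NOT x2) AND x2) = min(a, b) on (0.62, 0.19) = 0.19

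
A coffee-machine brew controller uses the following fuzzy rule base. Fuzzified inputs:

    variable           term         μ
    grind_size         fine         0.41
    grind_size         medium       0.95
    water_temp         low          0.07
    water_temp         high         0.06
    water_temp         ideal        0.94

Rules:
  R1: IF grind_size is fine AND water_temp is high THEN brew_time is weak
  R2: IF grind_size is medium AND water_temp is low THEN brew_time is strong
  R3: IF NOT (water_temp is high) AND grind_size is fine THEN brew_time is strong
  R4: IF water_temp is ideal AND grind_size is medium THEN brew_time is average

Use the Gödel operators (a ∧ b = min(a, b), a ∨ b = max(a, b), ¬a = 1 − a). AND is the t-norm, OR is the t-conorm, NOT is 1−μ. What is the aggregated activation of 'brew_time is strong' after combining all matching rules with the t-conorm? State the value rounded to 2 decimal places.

R1: fine=0.41, high=0.06; AND[min(a, b)] → w = 0.06
R2: medium=0.95, low=0.07; AND[min(a, b)] → w = 0.07
R3: ¬high=1−0.06=0.94, fine=0.41; AND[min(a, b)] → w = 0.41
R4: ideal=0.94, medium=0.95; AND[min(a, b)] → w = 0.94
Rules with consequent 'strong': {R2, R3} → strengths 0.07, 0.41
Aggregate via t-conorm [max(a, b)]: 0.41

0.41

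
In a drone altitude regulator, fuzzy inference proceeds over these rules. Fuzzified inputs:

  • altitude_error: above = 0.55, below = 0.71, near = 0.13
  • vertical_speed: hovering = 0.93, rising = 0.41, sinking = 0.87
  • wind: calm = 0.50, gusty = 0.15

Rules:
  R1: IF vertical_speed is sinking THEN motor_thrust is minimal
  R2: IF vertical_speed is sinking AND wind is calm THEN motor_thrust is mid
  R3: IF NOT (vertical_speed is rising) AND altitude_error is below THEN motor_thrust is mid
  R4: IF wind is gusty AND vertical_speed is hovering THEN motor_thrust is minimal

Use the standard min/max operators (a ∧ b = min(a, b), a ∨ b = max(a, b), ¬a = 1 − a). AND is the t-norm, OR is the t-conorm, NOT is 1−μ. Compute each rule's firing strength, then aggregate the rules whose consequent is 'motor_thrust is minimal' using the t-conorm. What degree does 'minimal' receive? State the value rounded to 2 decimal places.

R1: sinking=0.87 → w = 0.87
R2: sinking=0.87, calm=0.50; AND[min(a, b)] → w = 0.50
R3: ¬rising=1−0.41=0.59, below=0.71; AND[min(a, b)] → w = 0.59
R4: gusty=0.15, hovering=0.93; AND[min(a, b)] → w = 0.15
Rules with consequent 'minimal': {R1, R4} → strengths 0.87, 0.15
Aggregate via t-conorm [max(a, b)]: 0.87

0.87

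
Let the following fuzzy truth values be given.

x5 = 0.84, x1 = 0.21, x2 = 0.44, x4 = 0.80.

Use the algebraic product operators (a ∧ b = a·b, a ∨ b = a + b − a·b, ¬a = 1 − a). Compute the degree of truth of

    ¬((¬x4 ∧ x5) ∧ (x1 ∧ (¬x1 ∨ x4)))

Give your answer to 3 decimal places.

¬x4 = 1 − 0.8000 = 0.2000
¬x4 ∧ x5 = a·b on (0.2000, 0.8400) = 0.1680
¬x1 = 1 − 0.2100 = 0.7900
¬x1 ∨ x4 = a + b − a·b on (0.7900, 0.8000) = 0.9580
x1 ∧ (¬x1 ∨ x4) = a·b on (0.2100, 0.9580) = 0.2012
(¬x4 ∧ x5) ∧ (x1 ∧ (¬x1 ∨ x4)) = a·b on (0.1680, 0.2012) = 0.0338
¬((¬x4 ∧ x5) ∧ (x1 ∧ (¬x1 ∨ x4))) = 1 − 0.0338 = 0.9662

0.966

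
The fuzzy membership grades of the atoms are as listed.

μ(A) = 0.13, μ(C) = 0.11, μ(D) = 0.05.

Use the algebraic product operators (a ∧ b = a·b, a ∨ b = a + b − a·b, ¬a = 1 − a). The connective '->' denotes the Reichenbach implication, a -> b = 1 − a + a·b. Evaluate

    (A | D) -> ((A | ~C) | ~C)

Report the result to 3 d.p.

A | D = a + b − a·b on (0.1300, 0.0500) = 0.1735
~C = 1 − 0.1100 = 0.8900
A | ~C = a + b − a·b on (0.1300, 0.8900) = 0.9043
~C = 1 − 0.1100 = 0.8900
(A | ~C) | ~C = a + b − a·b on (0.9043, 0.8900) = 0.9895
(A | D) -> ((A | ~C) | ~C)  [Reichenbach: 1 − a + a·b] with a=0.1735, b=0.9895 → 0.9982

0.998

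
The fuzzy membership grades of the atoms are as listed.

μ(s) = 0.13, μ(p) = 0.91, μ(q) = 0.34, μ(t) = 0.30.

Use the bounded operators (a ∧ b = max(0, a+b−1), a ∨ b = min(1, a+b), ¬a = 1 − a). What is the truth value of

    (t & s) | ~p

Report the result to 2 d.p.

0.09

t & s = max(0, a+b−1) on (0.30, 0.13) = 0.00
~p = 1 − 0.91 = 0.09
(t & s) | ~p = min(1, a+b) on (0.00, 0.09) = 0.09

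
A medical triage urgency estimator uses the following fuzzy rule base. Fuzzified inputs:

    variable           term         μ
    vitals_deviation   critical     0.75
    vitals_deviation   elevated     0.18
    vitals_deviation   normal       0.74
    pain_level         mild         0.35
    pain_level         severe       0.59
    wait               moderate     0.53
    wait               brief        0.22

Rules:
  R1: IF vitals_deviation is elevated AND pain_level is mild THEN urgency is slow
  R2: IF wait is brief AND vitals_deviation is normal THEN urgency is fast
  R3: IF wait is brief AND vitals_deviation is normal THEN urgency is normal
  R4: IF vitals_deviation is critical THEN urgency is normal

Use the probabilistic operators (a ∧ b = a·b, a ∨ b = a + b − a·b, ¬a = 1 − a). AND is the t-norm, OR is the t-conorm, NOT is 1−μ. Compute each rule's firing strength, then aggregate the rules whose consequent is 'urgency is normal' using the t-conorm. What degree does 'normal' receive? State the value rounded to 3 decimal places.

0.791

R1: elevated=0.18, mild=0.35; AND[a·b] → w = 0.0630
R2: brief=0.22, normal=0.74; AND[a·b] → w = 0.1628
R3: brief=0.22, normal=0.74; AND[a·b] → w = 0.1628
R4: critical=0.75 → w = 0.7500
Rules with consequent 'normal': {R3, R4} → strengths 0.1628, 0.7500
Aggregate via t-conorm [a + b − a·b]: 0.7907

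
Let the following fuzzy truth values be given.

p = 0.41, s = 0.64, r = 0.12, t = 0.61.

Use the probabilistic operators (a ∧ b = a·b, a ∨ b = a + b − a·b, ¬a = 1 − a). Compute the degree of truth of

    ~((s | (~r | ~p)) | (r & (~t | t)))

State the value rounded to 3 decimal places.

0.016

~r = 1 − 0.1200 = 0.8800
~p = 1 − 0.4100 = 0.5900
~r | ~p = a + b − a·b on (0.8800, 0.5900) = 0.9508
s | (~r | ~p) = a + b − a·b on (0.6400, 0.9508) = 0.9823
~t = 1 − 0.6100 = 0.3900
~t | t = a + b − a·b on (0.3900, 0.6100) = 0.7621
r & (~t | t) = a·b on (0.1200, 0.7621) = 0.0915
(s | (~r | ~p)) | (r & (~t | t)) = a + b − a·b on (0.9823, 0.0915) = 0.9839
~((s | (~r | ~p)) | (r & (~t | t))) = 1 − 0.9839 = 0.0161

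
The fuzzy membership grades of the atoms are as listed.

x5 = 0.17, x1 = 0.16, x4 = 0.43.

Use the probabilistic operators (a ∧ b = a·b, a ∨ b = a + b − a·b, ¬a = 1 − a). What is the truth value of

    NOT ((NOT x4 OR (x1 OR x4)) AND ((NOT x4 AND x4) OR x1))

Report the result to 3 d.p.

NOT x4 = 1 − 0.4300 = 0.5700
x1 OR x4 = a + b − a·b on (0.1600, 0.4300) = 0.5212
NOT x4 OR (x1 OR x4) = a + b − a·b on (0.5700, 0.5212) = 0.7941
NOT x4 = 1 − 0.4300 = 0.5700
NOT x4 AND x4 = a·b on (0.5700, 0.4300) = 0.2451
(NOT x4 AND x4) OR x1 = a + b − a·b on (0.2451, 0.1600) = 0.3659
(NOT x4 OR (x1 OR x4)) AND ((NOT x4 AND x4) OR x1) = a·b on (0.7941, 0.3659) = 0.2906
NOT ((NOT x4 OR (x1 OR x4)) AND ((NOT x4 AND x4) OR x1)) = 1 − 0.2906 = 0.7094

0.709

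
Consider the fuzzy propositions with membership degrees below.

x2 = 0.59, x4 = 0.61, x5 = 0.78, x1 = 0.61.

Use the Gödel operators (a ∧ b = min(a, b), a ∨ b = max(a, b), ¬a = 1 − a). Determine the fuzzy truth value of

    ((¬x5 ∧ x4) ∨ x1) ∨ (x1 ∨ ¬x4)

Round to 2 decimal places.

0.61

¬x5 = 1 − 0.78 = 0.22
¬x5 ∧ x4 = min(a, b) on (0.22, 0.61) = 0.22
(¬x5 ∧ x4) ∨ x1 = max(a, b) on (0.22, 0.61) = 0.61
¬x4 = 1 − 0.61 = 0.39
x1 ∨ ¬x4 = max(a, b) on (0.61, 0.39) = 0.61
((¬x5 ∧ x4) ∨ x1) ∨ (x1 ∨ ¬x4) = max(a, b) on (0.61, 0.61) = 0.61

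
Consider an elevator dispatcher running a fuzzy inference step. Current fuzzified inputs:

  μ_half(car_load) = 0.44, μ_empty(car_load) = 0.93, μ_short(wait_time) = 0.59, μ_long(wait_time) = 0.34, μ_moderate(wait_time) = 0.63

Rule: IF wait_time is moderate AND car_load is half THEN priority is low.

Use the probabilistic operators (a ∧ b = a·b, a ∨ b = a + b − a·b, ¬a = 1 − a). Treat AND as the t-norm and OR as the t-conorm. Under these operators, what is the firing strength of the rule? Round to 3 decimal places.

firing strength: moderate=0.63, half=0.44; AND[a·b] → w = 0.2772

0.277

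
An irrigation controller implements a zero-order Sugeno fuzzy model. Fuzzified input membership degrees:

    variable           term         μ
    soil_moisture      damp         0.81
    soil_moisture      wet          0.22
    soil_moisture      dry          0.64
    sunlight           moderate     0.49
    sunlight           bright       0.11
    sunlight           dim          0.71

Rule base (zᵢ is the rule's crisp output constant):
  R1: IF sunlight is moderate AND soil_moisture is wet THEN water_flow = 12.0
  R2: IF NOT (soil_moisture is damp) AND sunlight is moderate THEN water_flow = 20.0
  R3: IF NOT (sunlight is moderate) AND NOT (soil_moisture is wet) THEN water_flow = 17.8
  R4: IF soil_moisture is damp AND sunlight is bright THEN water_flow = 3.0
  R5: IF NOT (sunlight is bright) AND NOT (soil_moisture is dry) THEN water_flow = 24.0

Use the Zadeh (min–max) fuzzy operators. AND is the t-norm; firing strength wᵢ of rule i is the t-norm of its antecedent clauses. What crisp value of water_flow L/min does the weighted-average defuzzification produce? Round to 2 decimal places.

R1 (z=12.0): moderate=0.49, wet=0.22; AND[min(a, b)] → w = 0.22
R2 (z=20.0): ¬damp=1−0.81=0.19, moderate=0.49; AND[min(a, b)] → w = 0.19
R3 (z=17.8): ¬moderate=1−0.49=0.51, ¬wet=1−0.22=0.78; AND[min(a, b)] → w = 0.51
R4 (z=3.0): damp=0.81, bright=0.11; AND[min(a, b)] → w = 0.11
R5 (z=24.0): ¬bright=1−0.11=0.89, ¬dry=1−0.64=0.36; AND[min(a, b)] → w = 0.36
Weighted average = (0.22·12.0 + 0.19·20.0 + 0.51·17.8 + 0.11·3.0 + 0.36·24.0) / (0.22 + 0.19 + 0.51 + 0.11 + 0.36)
  = 24.4880 / 1.3900 = 17.62

17.62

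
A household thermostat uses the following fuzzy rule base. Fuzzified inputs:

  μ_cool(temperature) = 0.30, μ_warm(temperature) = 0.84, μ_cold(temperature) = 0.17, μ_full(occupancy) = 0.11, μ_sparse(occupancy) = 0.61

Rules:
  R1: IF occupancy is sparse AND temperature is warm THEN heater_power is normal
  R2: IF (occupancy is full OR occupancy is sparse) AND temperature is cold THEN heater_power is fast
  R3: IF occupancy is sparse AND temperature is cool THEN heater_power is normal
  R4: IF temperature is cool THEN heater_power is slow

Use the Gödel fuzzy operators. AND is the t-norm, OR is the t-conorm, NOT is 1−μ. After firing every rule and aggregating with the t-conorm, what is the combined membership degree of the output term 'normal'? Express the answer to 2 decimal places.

R1: sparse=0.61, warm=0.84; AND[min(a, b)] → w = 0.61
R2: (full=0.11 OR sparse=0.61) = 0.61; AND[min(a, b)] with cold=0.17 → w = 0.17
R3: sparse=0.61, cool=0.30; AND[min(a, b)] → w = 0.30
R4: cool=0.30 → w = 0.30
Rules with consequent 'normal': {R1, R3} → strengths 0.61, 0.30
Aggregate via t-conorm [max(a, b)]: 0.61

0.61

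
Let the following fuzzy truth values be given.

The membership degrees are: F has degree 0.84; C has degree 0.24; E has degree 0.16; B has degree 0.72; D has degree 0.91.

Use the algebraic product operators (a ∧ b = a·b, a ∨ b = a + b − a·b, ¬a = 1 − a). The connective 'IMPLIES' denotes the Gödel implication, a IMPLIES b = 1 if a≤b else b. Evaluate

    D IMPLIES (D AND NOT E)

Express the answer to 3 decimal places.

0.764

NOT E = 1 − 0.1600 = 0.8400
D AND NOT E = a·b on (0.9100, 0.8400) = 0.7644
D IMPLIES (D AND NOT E)  [Gödel: 1 if a≤b else b] with a=0.9100, b=0.7644 → 0.7644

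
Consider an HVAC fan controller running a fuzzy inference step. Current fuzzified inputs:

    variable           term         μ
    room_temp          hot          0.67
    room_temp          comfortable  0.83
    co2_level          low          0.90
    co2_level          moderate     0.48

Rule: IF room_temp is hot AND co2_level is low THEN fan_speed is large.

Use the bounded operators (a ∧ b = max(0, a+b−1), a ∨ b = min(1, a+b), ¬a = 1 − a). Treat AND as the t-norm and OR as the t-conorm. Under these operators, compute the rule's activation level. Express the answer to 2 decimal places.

0.57

firing strength: hot=0.67, low=0.90; AND[max(0, a+b−1)] → w = 0.57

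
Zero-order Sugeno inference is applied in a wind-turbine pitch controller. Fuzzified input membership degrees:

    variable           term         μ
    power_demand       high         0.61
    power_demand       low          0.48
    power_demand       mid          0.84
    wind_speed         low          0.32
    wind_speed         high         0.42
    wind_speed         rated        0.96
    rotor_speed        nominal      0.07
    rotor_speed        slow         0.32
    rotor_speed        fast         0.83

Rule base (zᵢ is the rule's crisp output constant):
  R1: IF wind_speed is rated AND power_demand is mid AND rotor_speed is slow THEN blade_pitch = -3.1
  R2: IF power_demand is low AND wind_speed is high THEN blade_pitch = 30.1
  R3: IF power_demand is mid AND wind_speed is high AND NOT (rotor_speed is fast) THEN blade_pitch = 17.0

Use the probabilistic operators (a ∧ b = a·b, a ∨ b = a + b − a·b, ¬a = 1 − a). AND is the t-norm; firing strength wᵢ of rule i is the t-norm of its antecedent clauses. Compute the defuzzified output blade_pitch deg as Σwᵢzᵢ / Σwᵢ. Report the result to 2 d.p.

R1 (z=-3.1): rated=0.96, mid=0.84, slow=0.32; AND[a·b] → w = 0.2580
R2 (z=30.1): low=0.48, high=0.42; AND[a·b] → w = 0.2016
R3 (z=17.0): mid=0.84, high=0.42, ¬fast=1−0.83=0.17; AND[a·b] → w = 0.0600
Weighted average = (0.2580·-3.1 + 0.2016·30.1 + 0.0600·17.0) / (0.2580 + 0.2016 + 0.0600)
  = 6.2878 / 0.5196 = 12.10

12.10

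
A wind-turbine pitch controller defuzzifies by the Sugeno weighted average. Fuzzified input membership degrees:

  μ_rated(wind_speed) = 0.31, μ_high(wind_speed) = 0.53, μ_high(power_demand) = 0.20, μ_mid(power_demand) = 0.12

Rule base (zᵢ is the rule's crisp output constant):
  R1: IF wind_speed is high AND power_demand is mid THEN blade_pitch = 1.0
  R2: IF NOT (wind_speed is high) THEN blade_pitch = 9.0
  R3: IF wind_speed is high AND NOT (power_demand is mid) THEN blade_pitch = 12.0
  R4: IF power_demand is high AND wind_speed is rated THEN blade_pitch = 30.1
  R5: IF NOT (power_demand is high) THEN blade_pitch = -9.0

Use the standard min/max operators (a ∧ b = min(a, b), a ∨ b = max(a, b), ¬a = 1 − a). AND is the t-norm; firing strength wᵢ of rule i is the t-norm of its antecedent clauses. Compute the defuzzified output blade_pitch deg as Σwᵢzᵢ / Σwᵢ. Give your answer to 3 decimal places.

4.495

R1 (z=1.0): high=0.53, mid=0.12; AND[min(a, b)] → w = 0.12
R2 (z=9.0): ¬high=1−0.53=0.47 → w = 0.47
R3 (z=12.0): high=0.53, ¬mid=1−0.12=0.88; AND[min(a, b)] → w = 0.53
R4 (z=30.1): high=0.20, rated=0.31; AND[min(a, b)] → w = 0.20
R5 (z=-9.0): ¬high=1−0.20=0.80 → w = 0.80
Weighted average = (0.12·1.0 + 0.47·9.0 + 0.53·12.0 + 0.20·30.1 + 0.80·-9.0) / (0.12 + 0.47 + 0.53 + 0.20 + 0.80)
  = 9.5300 / 2.1200 = 4.495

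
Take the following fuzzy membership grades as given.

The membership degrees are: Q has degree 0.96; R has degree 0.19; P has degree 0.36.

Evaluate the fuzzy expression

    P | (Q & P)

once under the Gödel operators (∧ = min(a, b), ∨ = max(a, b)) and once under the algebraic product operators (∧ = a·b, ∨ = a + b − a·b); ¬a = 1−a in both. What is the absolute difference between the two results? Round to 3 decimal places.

0.221

Under Gödel:
  Q & P = min(a, b) on (0.96, 0.36) = 0.36
  P | (Q & P) = max(a, b) on (0.36, 0.36) = 0.36
  → value = 0.3600
Under algebraic product:
  Q & P = a·b on (0.9600, 0.3600) = 0.3456
  P | (Q & P) = a + b − a·b on (0.3600, 0.3456) = 0.5812
  → value = 0.5812
|0.3600 − 0.5812| = 0.221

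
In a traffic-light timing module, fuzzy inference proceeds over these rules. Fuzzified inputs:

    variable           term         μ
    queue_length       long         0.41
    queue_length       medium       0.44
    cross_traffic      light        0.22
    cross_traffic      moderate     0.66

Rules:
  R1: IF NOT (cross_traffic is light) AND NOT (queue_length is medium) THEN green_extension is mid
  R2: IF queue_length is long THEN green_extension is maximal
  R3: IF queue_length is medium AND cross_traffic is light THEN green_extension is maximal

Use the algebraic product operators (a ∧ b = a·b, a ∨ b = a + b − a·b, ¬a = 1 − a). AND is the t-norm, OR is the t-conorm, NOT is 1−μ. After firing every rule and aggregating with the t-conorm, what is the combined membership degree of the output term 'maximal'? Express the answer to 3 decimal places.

R1: ¬light=1−0.22=0.78, ¬medium=1−0.44=0.56; AND[a·b] → w = 0.4368
R2: long=0.41 → w = 0.4100
R3: medium=0.44, light=0.22; AND[a·b] → w = 0.0968
Rules with consequent 'maximal': {R2, R3} → strengths 0.4100, 0.0968
Aggregate via t-conorm [a + b − a·b]: 0.4671

0.467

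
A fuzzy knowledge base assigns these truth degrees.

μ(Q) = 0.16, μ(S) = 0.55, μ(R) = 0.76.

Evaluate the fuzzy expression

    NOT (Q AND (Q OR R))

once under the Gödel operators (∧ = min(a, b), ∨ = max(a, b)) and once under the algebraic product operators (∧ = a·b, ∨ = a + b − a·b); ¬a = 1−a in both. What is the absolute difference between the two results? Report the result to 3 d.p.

0.032

Under Gödel:
  Q OR R = max(a, b) on (0.16, 0.76) = 0.76
  Q AND (Q OR R) = min(a, b) on (0.16, 0.76) = 0.16
  NOT (Q AND (Q OR R)) = 1 − 0.16 = 0.84
  → value = 0.8400
Under algebraic product:
  Q OR R = a + b − a·b on (0.1600, 0.7600) = 0.7984
  Q AND (Q OR R) = a·b on (0.1600, 0.7984) = 0.1277
  NOT (Q AND (Q OR R)) = 1 − 0.1277 = 0.8723
  → value = 0.8723
|0.8400 − 0.8723| = 0.032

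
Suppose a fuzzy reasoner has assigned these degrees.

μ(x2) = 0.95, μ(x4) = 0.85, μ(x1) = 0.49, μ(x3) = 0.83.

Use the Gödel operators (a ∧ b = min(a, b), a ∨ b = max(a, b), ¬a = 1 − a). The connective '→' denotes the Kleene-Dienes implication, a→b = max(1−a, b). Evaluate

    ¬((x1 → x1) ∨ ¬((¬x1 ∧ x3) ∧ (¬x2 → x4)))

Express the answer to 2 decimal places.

0.49

x1 → x1  [Kleene-Dienes: max(1−a, b)] with a=0.49, b=0.49 → 0.51
¬x1 = 1 − 0.49 = 0.51
¬x1 ∧ x3 = min(a, b) on (0.51, 0.83) = 0.51
¬x2 = 1 − 0.95 = 0.05
¬x2 → x4  [Kleene-Dienes: max(1−a, b)] with a=0.05, b=0.85 → 0.95
(¬x1 ∧ x3) ∧ (¬x2 → x4) = min(a, b) on (0.51, 0.95) = 0.51
¬((¬x1 ∧ x3) ∧ (¬x2 → x4)) = 1 − 0.51 = 0.49
(x1 → x1) ∨ ¬((¬x1 ∧ x3) ∧ (¬x2 → x4)) = max(a, b) on (0.51, 0.49) = 0.51
¬((x1 → x1) ∨ ¬((¬x1 ∧ x3) ∧ (¬x2 → x4))) = 1 − 0.51 = 0.49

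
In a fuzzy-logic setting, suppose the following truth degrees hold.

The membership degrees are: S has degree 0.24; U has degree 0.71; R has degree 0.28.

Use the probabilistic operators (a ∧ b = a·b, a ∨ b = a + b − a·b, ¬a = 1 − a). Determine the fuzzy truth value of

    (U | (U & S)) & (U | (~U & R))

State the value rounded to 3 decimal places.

U & S = a·b on (0.7100, 0.2400) = 0.1704
U | (U & S) = a + b − a·b on (0.7100, 0.1704) = 0.7594
~U = 1 − 0.7100 = 0.2900
~U & R = a·b on (0.2900, 0.2800) = 0.0812
U | (~U & R) = a + b − a·b on (0.7100, 0.0812) = 0.7335
(U | (U & S)) & (U | (~U & R)) = a·b on (0.7594, 0.7335) = 0.5571

0.557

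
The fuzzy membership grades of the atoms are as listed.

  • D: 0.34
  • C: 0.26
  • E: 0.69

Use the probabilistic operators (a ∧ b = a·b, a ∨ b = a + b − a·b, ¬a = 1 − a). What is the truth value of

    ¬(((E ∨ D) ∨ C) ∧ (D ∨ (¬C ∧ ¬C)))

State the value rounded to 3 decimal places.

E ∨ D = a + b − a·b on (0.6900, 0.3400) = 0.7954
(E ∨ D) ∨ C = a + b − a·b on (0.7954, 0.2600) = 0.8486
¬C = 1 − 0.2600 = 0.7400
¬C = 1 − 0.2600 = 0.7400
¬C ∧ ¬C = a·b on (0.7400, 0.7400) = 0.5476
D ∨ (¬C ∧ ¬C) = a + b − a·b on (0.3400, 0.5476) = 0.7014
((E ∨ D) ∨ C) ∧ (D ∨ (¬C ∧ ¬C)) = a·b on (0.8486, 0.7014) = 0.5952
¬(((E ∨ D) ∨ C) ∧ (D ∨ (¬C ∧ ¬C))) = 1 − 0.5952 = 0.4048

0.405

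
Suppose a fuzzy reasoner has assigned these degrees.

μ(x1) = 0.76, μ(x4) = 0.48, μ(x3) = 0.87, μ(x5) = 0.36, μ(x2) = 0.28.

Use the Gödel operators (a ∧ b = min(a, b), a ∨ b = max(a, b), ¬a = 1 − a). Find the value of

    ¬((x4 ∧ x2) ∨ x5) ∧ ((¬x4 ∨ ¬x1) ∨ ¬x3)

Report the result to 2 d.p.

x4 ∧ x2 = min(a, b) on (0.48, 0.28) = 0.28
(x4 ∧ x2) ∨ x5 = max(a, b) on (0.28, 0.36) = 0.36
¬((x4 ∧ x2) ∨ x5) = 1 − 0.36 = 0.64
¬x4 = 1 − 0.48 = 0.52
¬x1 = 1 − 0.76 = 0.24
¬x4 ∨ ¬x1 = max(a, b) on (0.52, 0.24) = 0.52
¬x3 = 1 − 0.87 = 0.13
(¬x4 ∨ ¬x1) ∨ ¬x3 = max(a, b) on (0.52, 0.13) = 0.52
¬((x4 ∧ x2) ∨ x5) ∧ ((¬x4 ∨ ¬x1) ∨ ¬x3) = min(a, b) on (0.64, 0.52) = 0.52

0.52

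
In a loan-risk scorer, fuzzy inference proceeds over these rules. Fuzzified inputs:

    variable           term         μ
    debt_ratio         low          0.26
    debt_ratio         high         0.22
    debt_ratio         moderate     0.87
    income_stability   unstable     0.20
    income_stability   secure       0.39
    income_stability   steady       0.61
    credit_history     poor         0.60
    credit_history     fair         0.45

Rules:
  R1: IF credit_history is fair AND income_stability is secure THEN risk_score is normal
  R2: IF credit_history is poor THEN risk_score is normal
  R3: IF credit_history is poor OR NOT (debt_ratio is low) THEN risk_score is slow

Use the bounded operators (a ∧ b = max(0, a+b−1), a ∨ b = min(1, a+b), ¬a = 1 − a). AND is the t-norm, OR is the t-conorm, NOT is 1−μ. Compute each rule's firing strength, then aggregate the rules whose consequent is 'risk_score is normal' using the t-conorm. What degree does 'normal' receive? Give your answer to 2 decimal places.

R1: fair=0.45, secure=0.39; AND[max(0, a+b−1)] → w = 0.00
R2: poor=0.60 → w = 0.60
R3: poor=0.60, ¬low=1−0.26=0.74; OR[min(1, a+b)] → w = 1.00
Rules with consequent 'normal': {R1, R2} → strengths 0.00, 0.60
Aggregate via t-conorm [min(1, a+b)]: 0.60

0.60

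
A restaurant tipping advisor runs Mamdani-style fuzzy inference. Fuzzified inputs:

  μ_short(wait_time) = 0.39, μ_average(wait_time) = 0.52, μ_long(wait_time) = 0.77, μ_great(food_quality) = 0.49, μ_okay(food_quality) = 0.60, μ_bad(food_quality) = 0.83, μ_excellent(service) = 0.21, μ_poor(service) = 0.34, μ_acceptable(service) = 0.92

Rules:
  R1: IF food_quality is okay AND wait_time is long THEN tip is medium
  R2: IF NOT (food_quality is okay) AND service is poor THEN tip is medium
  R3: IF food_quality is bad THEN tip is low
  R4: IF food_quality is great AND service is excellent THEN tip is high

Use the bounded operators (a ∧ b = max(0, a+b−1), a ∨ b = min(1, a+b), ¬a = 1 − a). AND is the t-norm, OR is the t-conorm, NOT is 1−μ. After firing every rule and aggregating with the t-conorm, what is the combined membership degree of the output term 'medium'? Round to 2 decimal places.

R1: okay=0.60, long=0.77; AND[max(0, a+b−1)] → w = 0.37
R2: ¬okay=1−0.60=0.40, poor=0.34; AND[max(0, a+b−1)] → w = 0.00
R3: bad=0.83 → w = 0.83
R4: great=0.49, excellent=0.21; AND[max(0, a+b−1)] → w = 0.00
Rules with consequent 'medium': {R1, R2} → strengths 0.37, 0.00
Aggregate via t-conorm [min(1, a+b)]: 0.37

0.37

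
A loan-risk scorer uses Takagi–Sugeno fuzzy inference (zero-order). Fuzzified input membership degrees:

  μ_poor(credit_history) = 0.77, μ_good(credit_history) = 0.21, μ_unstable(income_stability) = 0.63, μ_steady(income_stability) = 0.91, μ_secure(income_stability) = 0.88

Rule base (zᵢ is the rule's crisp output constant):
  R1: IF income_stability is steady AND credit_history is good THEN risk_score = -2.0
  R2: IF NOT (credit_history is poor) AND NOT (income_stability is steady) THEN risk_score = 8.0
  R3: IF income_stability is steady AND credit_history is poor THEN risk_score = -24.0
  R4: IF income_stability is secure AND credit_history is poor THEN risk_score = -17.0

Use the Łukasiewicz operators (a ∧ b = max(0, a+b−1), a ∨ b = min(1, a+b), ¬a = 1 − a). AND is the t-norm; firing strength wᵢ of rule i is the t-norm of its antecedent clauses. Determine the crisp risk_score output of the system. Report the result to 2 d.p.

-19.04

R1 (z=-2.0): steady=0.91, good=0.21; AND[max(0, a+b−1)] → w = 0.12
R2 (z=8.0): ¬poor=1−0.77=0.23, ¬steady=1−0.91=0.09; AND[max(0, a+b−1)] → w = 0.00
R3 (z=-24.0): steady=0.91, poor=0.77; AND[max(0, a+b−1)] → w = 0.68
R4 (z=-17.0): secure=0.88, poor=0.77; AND[max(0, a+b−1)] → w = 0.65
Weighted average = (0.12·-2.0 + 0.00·8.0 + 0.68·-24.0 + 0.65·-17.0) / (0.12 + 0.00 + 0.68 + 0.65)
  = -27.6100 / 1.4500 = -19.04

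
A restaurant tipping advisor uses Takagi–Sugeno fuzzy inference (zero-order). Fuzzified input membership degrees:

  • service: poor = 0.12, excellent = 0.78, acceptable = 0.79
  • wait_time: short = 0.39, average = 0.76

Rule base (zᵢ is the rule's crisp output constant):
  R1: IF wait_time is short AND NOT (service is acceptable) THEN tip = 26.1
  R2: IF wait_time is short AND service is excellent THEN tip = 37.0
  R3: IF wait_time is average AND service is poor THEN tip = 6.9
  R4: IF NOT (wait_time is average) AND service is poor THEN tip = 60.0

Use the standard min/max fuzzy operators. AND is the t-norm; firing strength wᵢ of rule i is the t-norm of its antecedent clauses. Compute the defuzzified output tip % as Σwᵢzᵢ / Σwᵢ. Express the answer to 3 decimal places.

R1 (z=26.1): short=0.39, ¬acceptable=1−0.79=0.21; AND[min(a, b)] → w = 0.21
R2 (z=37.0): short=0.39, excellent=0.78; AND[min(a, b)] → w = 0.39
R3 (z=6.9): average=0.76, poor=0.12; AND[min(a, b)] → w = 0.12
R4 (z=60.0): ¬average=1−0.76=0.24, poor=0.12; AND[min(a, b)] → w = 0.12
Weighted average = (0.21·26.1 + 0.39·37.0 + 0.12·6.9 + 0.12·60.0) / (0.21 + 0.39 + 0.12 + 0.12)
  = 27.9390 / 0.8400 = 33.261

33.261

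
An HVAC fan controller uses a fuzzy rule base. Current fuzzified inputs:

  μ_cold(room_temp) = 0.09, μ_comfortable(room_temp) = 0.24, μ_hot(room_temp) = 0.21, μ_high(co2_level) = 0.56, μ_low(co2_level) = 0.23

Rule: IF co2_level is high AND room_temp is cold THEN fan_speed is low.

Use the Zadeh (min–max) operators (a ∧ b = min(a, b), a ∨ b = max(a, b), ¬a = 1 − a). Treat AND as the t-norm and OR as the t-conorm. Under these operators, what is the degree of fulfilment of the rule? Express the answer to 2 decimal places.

0.09

firing strength: high=0.56, cold=0.09; AND[min(a, b)] → w = 0.09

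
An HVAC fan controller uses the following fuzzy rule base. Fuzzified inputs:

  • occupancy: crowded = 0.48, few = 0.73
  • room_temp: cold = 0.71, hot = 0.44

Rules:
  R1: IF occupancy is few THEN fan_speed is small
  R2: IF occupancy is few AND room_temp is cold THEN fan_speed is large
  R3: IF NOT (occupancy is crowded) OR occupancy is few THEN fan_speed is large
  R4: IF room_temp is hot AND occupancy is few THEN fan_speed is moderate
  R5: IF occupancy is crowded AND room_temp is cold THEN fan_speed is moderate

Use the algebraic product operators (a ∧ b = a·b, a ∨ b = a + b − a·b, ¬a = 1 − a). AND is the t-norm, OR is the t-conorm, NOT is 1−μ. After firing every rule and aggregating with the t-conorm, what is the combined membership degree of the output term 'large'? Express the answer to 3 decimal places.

R1: few=0.73 → w = 0.7300
R2: few=0.73, cold=0.71; AND[a·b] → w = 0.5183
R3: ¬crowded=1−0.48=0.52, few=0.73; OR[a + b − a·b] → w = 0.8704
R4: hot=0.44, few=0.73; AND[a·b] → w = 0.3212
R5: crowded=0.48, cold=0.71; AND[a·b] → w = 0.3408
Rules with consequent 'large': {R2, R3} → strengths 0.5183, 0.8704
Aggregate via t-conorm [a + b − a·b]: 0.9376

0.938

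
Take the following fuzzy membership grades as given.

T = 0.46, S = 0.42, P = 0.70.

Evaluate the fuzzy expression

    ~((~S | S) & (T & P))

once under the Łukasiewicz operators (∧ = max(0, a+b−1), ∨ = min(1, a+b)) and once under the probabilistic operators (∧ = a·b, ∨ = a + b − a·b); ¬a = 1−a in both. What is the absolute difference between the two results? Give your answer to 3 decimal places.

0.084

Under Łukasiewicz:
  ~S = 1 − 0.42 = 0.58
  ~S | S = min(1, a+b) on (0.58, 0.42) = 1.00
  T & P = max(0, a+b−1) on (0.46, 0.70) = 0.16
  (~S | S) & (T & P) = max(0, a+b−1) on (1.00, 0.16) = 0.16
  ~((~S | S) & (T & P)) = 1 − 0.16 = 0.84
  → value = 0.8400
Under probabilistic:
  ~S = 1 − 0.4200 = 0.5800
  ~S | S = a + b − a·b on (0.5800, 0.4200) = 0.7564
  T & P = a·b on (0.4600, 0.7000) = 0.3220
  (~S | S) & (T & P) = a·b on (0.7564, 0.3220) = 0.2436
  ~((~S | S) & (T & P)) = 1 − 0.2436 = 0.7564
  → value = 0.7564
|0.8400 − 0.7564| = 0.084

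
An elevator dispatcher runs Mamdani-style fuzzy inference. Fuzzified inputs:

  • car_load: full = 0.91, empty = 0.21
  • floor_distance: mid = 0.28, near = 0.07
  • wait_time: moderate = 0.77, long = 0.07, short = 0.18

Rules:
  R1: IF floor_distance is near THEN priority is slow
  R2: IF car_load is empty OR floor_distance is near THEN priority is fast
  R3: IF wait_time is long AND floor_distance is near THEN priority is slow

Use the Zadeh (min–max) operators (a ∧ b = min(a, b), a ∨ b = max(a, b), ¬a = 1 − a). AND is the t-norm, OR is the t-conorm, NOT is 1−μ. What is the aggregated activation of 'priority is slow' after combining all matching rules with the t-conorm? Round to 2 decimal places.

0.07

R1: near=0.07 → w = 0.07
R2: empty=0.21, near=0.07; OR[max(a, b)] → w = 0.21
R3: long=0.07, near=0.07; AND[min(a, b)] → w = 0.07
Rules with consequent 'slow': {R1, R3} → strengths 0.07, 0.07
Aggregate via t-conorm [max(a, b)]: 0.07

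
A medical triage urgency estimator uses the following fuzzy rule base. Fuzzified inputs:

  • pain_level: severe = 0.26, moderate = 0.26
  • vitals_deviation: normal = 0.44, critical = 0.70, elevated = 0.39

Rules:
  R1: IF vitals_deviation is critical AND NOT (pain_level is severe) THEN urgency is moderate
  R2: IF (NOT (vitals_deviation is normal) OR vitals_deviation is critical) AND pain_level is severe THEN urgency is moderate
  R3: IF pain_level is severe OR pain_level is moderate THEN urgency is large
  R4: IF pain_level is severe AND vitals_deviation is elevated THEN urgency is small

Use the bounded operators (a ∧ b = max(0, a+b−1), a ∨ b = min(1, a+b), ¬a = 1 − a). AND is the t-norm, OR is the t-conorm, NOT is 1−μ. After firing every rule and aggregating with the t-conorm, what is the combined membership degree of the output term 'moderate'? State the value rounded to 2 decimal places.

0.70

R1: critical=0.70, ¬severe=1−0.26=0.74; AND[max(0, a+b−1)] → w = 0.44
R2: (¬normal=1−0.44=0.56 OR critical=0.70) = 1.00; AND[max(0, a+b−1)] with severe=0.26 → w = 0.26
R3: severe=0.26, moderate=0.26; OR[min(1, a+b)] → w = 0.52
R4: severe=0.26, elevated=0.39; AND[max(0, a+b−1)] → w = 0.00
Rules with consequent 'moderate': {R1, R2} → strengths 0.44, 0.26
Aggregate via t-conorm [min(1, a+b)]: 0.70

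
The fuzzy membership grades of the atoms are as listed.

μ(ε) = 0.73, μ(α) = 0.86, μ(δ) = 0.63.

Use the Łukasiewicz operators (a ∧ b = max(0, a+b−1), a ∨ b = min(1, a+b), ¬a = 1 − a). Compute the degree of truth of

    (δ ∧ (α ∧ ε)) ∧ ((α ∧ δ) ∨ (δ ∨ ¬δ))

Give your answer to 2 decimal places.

0.22

α ∧ ε = max(0, a+b−1) on (0.86, 0.73) = 0.59
δ ∧ (α ∧ ε) = max(0, a+b−1) on (0.63, 0.59) = 0.22
α ∧ δ = max(0, a+b−1) on (0.86, 0.63) = 0.49
¬δ = 1 − 0.63 = 0.37
δ ∨ ¬δ = min(1, a+b) on (0.63, 0.37) = 1.00
(α ∧ δ) ∨ (δ ∨ ¬δ) = min(1, a+b) on (0.49, 1.00) = 1.00
(δ ∧ (α ∧ ε)) ∧ ((α ∧ δ) ∨ (δ ∨ ¬δ)) = max(0, a+b−1) on (0.22, 1.00) = 0.22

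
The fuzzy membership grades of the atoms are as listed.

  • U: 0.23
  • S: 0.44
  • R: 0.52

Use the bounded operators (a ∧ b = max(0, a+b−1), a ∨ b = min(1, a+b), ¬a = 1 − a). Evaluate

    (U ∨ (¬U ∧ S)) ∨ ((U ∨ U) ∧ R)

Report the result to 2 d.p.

0.44

¬U = 1 − 0.23 = 0.77
¬U ∧ S = max(0, a+b−1) on (0.77, 0.44) = 0.21
U ∨ (¬U ∧ S) = min(1, a+b) on (0.23, 0.21) = 0.44
U ∨ U = min(1, a+b) on (0.23, 0.23) = 0.46
(U ∨ U) ∧ R = max(0, a+b−1) on (0.46, 0.52) = 0.00
(U ∨ (¬U ∧ S)) ∨ ((U ∨ U) ∧ R) = min(1, a+b) on (0.44, 0.00) = 0.44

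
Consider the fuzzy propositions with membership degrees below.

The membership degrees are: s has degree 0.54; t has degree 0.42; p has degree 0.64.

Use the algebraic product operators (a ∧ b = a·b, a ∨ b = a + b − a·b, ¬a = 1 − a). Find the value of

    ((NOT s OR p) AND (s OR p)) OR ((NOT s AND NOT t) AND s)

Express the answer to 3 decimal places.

NOT s = 1 − 0.5400 = 0.4600
NOT s OR p = a + b − a·b on (0.4600, 0.6400) = 0.8056
s OR p = a + b − a·b on (0.5400, 0.6400) = 0.8344
(NOT s OR p) AND (s OR p) = a·b on (0.8056, 0.8344) = 0.6722
NOT s = 1 − 0.5400 = 0.4600
NOT t = 1 − 0.4200 = 0.5800
NOT s AND NOT t = a·b on (0.4600, 0.5800) = 0.2668
(NOT s AND NOT t) AND s = a·b on (0.2668, 0.5400) = 0.1441
((NOT s OR p) AND (s OR p)) OR ((NOT s AND NOT t) AND s) = a + b − a·b on (0.6722, 0.1441) = 0.7194

0.719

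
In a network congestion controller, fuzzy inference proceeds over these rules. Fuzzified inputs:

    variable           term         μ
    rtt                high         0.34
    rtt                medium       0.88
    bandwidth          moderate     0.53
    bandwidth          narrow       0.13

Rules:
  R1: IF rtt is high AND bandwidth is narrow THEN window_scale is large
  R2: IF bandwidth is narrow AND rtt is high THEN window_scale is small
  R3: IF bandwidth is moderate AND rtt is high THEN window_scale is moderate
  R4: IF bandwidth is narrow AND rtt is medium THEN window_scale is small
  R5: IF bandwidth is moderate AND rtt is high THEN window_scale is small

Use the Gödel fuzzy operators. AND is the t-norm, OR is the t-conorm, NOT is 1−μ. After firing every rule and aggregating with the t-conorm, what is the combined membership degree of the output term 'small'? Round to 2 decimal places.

R1: high=0.34, narrow=0.13; AND[min(a, b)] → w = 0.13
R2: narrow=0.13, high=0.34; AND[min(a, b)] → w = 0.13
R3: moderate=0.53, high=0.34; AND[min(a, b)] → w = 0.34
R4: narrow=0.13, medium=0.88; AND[min(a, b)] → w = 0.13
R5: moderate=0.53, high=0.34; AND[min(a, b)] → w = 0.34
Rules with consequent 'small': {R2, R4, R5} → strengths 0.13, 0.13, 0.34
Aggregate via t-conorm [max(a, b)]: 0.34

0.34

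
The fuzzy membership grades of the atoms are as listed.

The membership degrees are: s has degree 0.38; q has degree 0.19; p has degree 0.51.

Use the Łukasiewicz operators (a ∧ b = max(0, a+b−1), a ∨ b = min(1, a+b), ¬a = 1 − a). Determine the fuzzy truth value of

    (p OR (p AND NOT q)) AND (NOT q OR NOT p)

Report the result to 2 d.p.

0.83

NOT q = 1 − 0.19 = 0.81
p AND NOT q = max(0, a+b−1) on (0.51, 0.81) = 0.32
p OR (p AND NOT q) = min(1, a+b) on (0.51, 0.32) = 0.83
NOT q = 1 − 0.19 = 0.81
NOT p = 1 − 0.51 = 0.49
NOT q OR NOT p = min(1, a+b) on (0.81, 0.49) = 1.00
(p OR (p AND NOT q)) AND (NOT q OR NOT p) = max(0, a+b−1) on (0.83, 1.00) = 0.83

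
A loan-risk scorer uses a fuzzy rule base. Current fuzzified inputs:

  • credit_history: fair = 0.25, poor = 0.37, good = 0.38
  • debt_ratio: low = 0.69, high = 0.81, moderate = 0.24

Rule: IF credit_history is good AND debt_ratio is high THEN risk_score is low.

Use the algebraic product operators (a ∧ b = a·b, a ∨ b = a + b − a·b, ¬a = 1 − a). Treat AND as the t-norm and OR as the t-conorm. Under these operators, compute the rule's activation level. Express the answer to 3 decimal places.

0.308

firing strength: good=0.38, high=0.81; AND[a·b] → w = 0.3078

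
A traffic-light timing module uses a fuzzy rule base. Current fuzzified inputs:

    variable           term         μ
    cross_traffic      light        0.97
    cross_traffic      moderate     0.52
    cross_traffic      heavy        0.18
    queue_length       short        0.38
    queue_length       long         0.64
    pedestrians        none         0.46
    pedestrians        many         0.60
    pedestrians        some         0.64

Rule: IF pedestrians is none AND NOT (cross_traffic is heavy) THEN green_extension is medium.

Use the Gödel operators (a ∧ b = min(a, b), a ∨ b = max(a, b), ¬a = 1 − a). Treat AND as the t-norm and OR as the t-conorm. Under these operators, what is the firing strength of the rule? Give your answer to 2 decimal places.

0.46

firing strength: none=0.46, ¬heavy=1−0.18=0.82; AND[min(a, b)] → w = 0.46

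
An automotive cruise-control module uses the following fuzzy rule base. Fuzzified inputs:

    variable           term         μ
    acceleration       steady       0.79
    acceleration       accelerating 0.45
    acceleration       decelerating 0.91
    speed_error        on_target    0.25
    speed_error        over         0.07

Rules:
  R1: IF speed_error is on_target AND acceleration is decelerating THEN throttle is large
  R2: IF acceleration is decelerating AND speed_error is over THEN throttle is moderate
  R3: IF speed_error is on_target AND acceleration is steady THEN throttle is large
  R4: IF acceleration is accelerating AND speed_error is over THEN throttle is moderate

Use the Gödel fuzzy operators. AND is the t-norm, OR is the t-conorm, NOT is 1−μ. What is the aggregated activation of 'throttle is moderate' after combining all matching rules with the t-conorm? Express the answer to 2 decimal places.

R1: on_target=0.25, decelerating=0.91; AND[min(a, b)] → w = 0.25
R2: decelerating=0.91, over=0.07; AND[min(a, b)] → w = 0.07
R3: on_target=0.25, steady=0.79; AND[min(a, b)] → w = 0.25
R4: accelerating=0.45, over=0.07; AND[min(a, b)] → w = 0.07
Rules with consequent 'moderate': {R2, R4} → strengths 0.07, 0.07
Aggregate via t-conorm [max(a, b)]: 0.07

0.07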